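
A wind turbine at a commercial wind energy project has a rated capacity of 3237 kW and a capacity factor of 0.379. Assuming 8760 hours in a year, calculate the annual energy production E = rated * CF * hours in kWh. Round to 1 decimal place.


Annual energy = rated_kW * capacity_factor * hours_per_year
Given: P_rated = 3237 kW, CF = 0.379, hours = 8760
E = 3237 * 0.379 * 8760
E = 10746969.5 kWh

10746969.5


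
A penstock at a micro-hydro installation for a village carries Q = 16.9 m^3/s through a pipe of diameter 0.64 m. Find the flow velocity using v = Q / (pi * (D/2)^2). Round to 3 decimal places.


Compute pipe cross-sectional area:
  A = pi * (D/2)^2 = pi * (0.64/2)^2 = 0.3217 m^2
Calculate velocity:
  v = Q / A = 16.9 / 0.3217
  v = 52.534 m/s

52.534


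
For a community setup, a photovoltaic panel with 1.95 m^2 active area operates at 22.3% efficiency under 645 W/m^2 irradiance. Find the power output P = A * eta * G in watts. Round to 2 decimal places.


Use the solar power formula P = A * eta * G.
Given: A = 1.95 m^2, eta = 0.223, G = 645 W/m^2
P = 1.95 * 0.223 * 645
P = 280.48 W

280.48


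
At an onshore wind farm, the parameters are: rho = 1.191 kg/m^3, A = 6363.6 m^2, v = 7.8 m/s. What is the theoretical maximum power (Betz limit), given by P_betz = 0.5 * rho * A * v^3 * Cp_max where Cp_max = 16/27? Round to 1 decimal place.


The Betz coefficient Cp_max = 16/27 = 0.5926
v^3 = 7.8^3 = 474.552
P_betz = 0.5 * rho * A * v^3 * Cp_max
P_betz = 0.5 * 1.191 * 6363.6 * 474.552 * 0.5926
P_betz = 1065674.7 W

1065674.7


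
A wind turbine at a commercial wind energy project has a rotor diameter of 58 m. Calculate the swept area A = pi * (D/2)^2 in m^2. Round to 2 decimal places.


Compute the rotor radius:
  r = D / 2 = 58 / 2 = 29.0 m
Calculate swept area:
  A = pi * r^2 = pi * 29.0^2
  A = 2642.08 m^2

2642.08


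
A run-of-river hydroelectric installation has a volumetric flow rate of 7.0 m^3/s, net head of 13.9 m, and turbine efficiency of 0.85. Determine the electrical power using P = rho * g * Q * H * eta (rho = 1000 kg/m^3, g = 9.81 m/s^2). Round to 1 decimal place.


Apply the hydropower formula P = rho * g * Q * H * eta
rho * g = 1000 * 9.81 = 9810.0
P = 9810.0 * 7.0 * 13.9 * 0.85
P = 811336.1 W

811336.1


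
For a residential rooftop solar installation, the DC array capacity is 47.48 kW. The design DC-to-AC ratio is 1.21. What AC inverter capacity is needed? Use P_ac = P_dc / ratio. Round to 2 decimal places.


The inverter AC capacity is determined by the DC/AC ratio.
Given: P_dc = 47.48 kW, DC/AC ratio = 1.21
P_ac = P_dc / ratio = 47.48 / 1.21
P_ac = 39.24 kW

39.24


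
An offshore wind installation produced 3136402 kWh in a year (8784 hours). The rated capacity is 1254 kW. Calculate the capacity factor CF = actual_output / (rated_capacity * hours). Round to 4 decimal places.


Capacity factor = actual output / maximum possible output
Maximum possible = rated * hours = 1254 * 8784 = 11015136 kWh
CF = 3136402 / 11015136
CF = 0.2847

0.2847


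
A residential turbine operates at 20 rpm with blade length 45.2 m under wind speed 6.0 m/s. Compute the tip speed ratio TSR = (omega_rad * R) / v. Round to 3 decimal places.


Convert rotational speed to rad/s:
  omega = 20 * 2 * pi / 60 = 2.0944 rad/s
Compute tip speed:
  v_tip = omega * R = 2.0944 * 45.2 = 94.667 m/s
Tip speed ratio:
  TSR = v_tip / v_wind = 94.667 / 6.0 = 15.778

15.778


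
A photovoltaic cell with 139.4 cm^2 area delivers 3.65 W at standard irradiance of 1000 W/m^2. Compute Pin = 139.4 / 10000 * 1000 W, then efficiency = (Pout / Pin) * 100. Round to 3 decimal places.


First compute the input power:
  Pin = area_cm2 / 10000 * G = 139.4 / 10000 * 1000 = 13.94 W
Then compute efficiency:
  Efficiency = (Pout / Pin) * 100 = (3.65 / 13.94) * 100
  Efficiency = 26.184%

26.184


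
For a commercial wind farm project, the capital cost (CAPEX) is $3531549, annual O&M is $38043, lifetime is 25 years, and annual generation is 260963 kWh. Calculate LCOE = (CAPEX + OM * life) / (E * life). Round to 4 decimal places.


Total cost = CAPEX + OM * lifetime = 3531549 + 38043 * 25 = 3531549 + 951075 = 4482624
Total generation = annual * lifetime = 260963 * 25 = 6524075 kWh
LCOE = 4482624 / 6524075
LCOE = 0.6871 $/kWh

0.6871


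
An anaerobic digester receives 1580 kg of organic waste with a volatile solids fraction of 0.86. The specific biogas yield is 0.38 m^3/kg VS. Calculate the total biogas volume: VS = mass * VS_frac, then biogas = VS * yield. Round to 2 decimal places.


Compute volatile solids:
  VS = mass * VS_fraction = 1580 * 0.86 = 1358.8 kg
Calculate biogas volume:
  Biogas = VS * specific_yield = 1358.8 * 0.38
  Biogas = 516.34 m^3

516.34


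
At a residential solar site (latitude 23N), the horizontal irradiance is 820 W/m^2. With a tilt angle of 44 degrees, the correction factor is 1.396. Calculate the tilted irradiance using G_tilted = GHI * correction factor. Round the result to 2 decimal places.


Identify the given values:
  GHI = 820 W/m^2, tilt correction factor = 1.396
Apply the formula G_tilted = GHI * factor:
  G_tilted = 820 * 1.396
  G_tilted = 1144.72 W/m^2

1144.72


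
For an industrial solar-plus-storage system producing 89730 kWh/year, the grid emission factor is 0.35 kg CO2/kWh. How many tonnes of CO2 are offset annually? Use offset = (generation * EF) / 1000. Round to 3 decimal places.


CO2 offset in kg = generation * emission_factor
CO2 offset = 89730 * 0.35 = 31405.5 kg
Convert to tonnes:
  CO2 offset = 31405.5 / 1000 = 31.406 tonnes

31.406


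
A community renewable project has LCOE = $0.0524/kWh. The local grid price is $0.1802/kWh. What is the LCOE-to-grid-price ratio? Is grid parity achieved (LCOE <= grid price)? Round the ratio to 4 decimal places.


Compare LCOE to grid price:
  LCOE = $0.0524/kWh, Grid price = $0.1802/kWh
  Ratio = LCOE / grid_price = 0.0524 / 0.1802 = 0.2908
  Grid parity achieved (ratio <= 1)? yes

0.2908


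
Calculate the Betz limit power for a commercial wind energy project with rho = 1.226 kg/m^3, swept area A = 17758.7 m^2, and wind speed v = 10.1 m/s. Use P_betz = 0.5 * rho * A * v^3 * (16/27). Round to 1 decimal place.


The Betz coefficient Cp_max = 16/27 = 0.5926
v^3 = 10.1^3 = 1030.301
P_betz = 0.5 * rho * A * v^3 * Cp_max
P_betz = 0.5 * 1.226 * 17758.7 * 1030.301 * 0.5926
P_betz = 6646484.3 W

6646484.3


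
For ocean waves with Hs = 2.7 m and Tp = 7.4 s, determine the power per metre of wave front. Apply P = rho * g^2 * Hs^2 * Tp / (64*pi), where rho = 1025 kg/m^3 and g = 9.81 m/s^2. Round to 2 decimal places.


Apply wave power formula:
  g^2 = 9.81^2 = 96.2361
  Hs^2 = 2.7^2 = 7.29
  Numerator = rho * g^2 * Hs^2 * Tp = 1025 * 96.2361 * 7.29 * 7.4 = 5321341.47
  Denominator = 64 * pi = 201.0619
  P = 5321341.47 / 201.0619 = 26466.18 W/m

26466.18


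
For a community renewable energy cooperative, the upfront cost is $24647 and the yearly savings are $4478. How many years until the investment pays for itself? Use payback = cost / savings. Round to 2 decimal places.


Simple payback period = initial cost / annual savings
Payback = 24647 / 4478
Payback = 5.50 years

5.50


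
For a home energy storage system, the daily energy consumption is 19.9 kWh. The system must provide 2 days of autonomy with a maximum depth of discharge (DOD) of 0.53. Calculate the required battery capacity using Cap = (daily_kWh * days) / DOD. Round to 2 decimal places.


Total energy needed = daily * days = 19.9 * 2 = 39.8 kWh
Account for depth of discharge:
  Cap = total_energy / DOD = 39.8 / 0.53
  Cap = 75.09 kWh

75.09


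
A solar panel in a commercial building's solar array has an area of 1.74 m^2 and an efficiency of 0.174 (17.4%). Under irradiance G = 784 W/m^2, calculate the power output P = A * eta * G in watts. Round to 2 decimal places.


Use the solar power formula P = A * eta * G.
Given: A = 1.74 m^2, eta = 0.174, G = 784 W/m^2
P = 1.74 * 0.174 * 784
P = 237.36 W

237.36


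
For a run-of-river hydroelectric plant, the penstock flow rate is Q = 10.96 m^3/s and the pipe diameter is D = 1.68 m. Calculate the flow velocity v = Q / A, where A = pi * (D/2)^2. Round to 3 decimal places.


Compute pipe cross-sectional area:
  A = pi * (D/2)^2 = pi * (1.68/2)^2 = 2.2167 m^2
Calculate velocity:
  v = Q / A = 10.96 / 2.2167
  v = 4.944 m/s

4.944


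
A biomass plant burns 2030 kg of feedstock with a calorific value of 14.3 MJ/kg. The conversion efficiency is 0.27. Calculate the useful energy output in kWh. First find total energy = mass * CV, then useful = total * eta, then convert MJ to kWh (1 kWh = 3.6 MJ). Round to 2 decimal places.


Total energy = mass * CV = 2030 * 14.3 = 29029.0 MJ
Useful energy = total * eta = 29029.0 * 0.27 = 7837.83 MJ
Convert to kWh: 7837.83 / 3.6
Useful energy = 2177.18 kWh

2177.18


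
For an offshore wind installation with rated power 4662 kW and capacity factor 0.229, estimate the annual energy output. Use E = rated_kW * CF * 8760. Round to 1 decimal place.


Annual energy = rated_kW * capacity_factor * hours_per_year
Given: P_rated = 4662 kW, CF = 0.229, hours = 8760
E = 4662 * 0.229 * 8760
E = 9352158.5 kWh

9352158.5


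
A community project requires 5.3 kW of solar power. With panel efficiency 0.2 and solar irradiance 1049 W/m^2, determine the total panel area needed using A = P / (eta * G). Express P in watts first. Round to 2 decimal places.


Convert target power to watts: P = 5.3 * 1000 = 5300.0 W
Compute denominator: eta * G = 0.2 * 1049 = 209.8
Required area A = P / (eta * G) = 5300.0 / 209.8
A = 25.26 m^2

25.26


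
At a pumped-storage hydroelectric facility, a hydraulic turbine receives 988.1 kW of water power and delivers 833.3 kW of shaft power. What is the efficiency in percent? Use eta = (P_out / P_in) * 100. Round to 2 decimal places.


Turbine efficiency = (output power / input power) * 100
eta = (833.3 / 988.1) * 100
eta = 84.33%

84.33


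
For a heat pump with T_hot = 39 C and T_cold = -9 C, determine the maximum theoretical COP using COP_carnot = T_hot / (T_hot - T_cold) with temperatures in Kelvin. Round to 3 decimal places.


Convert to Kelvin:
  T_hot = 39 + 273.15 = 312.15 K
  T_cold = -9 + 273.15 = 264.15 K
Apply Carnot COP formula:
  COP = T_hot_K / (T_hot_K - T_cold_K) = 312.15 / 48.0
  COP = 6.503

6.503


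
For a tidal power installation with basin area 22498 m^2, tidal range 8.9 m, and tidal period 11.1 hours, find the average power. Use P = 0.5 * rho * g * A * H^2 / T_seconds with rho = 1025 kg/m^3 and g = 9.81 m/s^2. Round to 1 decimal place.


Convert period to seconds: T = 11.1 * 3600 = 39960.0 s
H^2 = 8.9^2 = 79.21
P = 0.5 * rho * g * A * H^2 / T
P = 0.5 * 1025 * 9.81 * 22498 * 79.21 / 39960.0
P = 224213.3 W

224213.3


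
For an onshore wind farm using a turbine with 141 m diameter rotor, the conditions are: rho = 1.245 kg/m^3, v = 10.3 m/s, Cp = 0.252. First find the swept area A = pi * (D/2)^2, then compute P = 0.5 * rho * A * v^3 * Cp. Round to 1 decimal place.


Step 1 -- Compute swept area:
  A = pi * (D/2)^2 = pi * (141/2)^2 = 15614.5 m^2
Step 2 -- Apply wind power equation:
  P = 0.5 * rho * A * v^3 * Cp
  v^3 = 10.3^3 = 1092.727
  P = 0.5 * 1.245 * 15614.5 * 1092.727 * 0.252
  P = 2676576.6 W

2676576.6


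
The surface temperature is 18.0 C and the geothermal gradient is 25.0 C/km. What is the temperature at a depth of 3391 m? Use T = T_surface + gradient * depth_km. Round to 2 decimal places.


Convert depth to km: 3391 / 1000 = 3.391 km
Temperature increase = gradient * depth_km = 25.0 * 3.391 = 84.78 C
Temperature at depth = T_surface + delta_T = 18.0 + 84.78
T = 102.78 C

102.78


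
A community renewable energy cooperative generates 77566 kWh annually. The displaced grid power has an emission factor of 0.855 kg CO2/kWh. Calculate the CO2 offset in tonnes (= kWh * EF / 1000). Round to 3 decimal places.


CO2 offset in kg = generation * emission_factor
CO2 offset = 77566 * 0.855 = 66318.93 kg
Convert to tonnes:
  CO2 offset = 66318.93 / 1000 = 66.319 tonnes

66.319


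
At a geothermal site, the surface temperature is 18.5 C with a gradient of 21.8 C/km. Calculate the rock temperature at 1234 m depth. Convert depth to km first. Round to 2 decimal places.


Convert depth to km: 1234 / 1000 = 1.234 km
Temperature increase = gradient * depth_km = 21.8 * 1.234 = 26.9 C
Temperature at depth = T_surface + delta_T = 18.5 + 26.9
T = 45.40 C

45.40


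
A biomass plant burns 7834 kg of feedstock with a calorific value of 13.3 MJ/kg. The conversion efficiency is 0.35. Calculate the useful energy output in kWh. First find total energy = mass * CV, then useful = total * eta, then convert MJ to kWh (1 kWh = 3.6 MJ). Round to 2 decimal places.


Total energy = mass * CV = 7834 * 13.3 = 104192.2 MJ
Useful energy = total * eta = 104192.2 * 0.35 = 36467.27 MJ
Convert to kWh: 36467.27 / 3.6
Useful energy = 10129.80 kWh

10129.80


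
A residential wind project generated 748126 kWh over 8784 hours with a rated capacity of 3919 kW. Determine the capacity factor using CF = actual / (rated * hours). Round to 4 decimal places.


Capacity factor = actual output / maximum possible output
Maximum possible = rated * hours = 3919 * 8784 = 34424496 kWh
CF = 748126 / 34424496
CF = 0.0217

0.0217


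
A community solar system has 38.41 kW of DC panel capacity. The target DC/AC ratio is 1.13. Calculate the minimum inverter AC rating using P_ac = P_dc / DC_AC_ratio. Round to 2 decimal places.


The inverter AC capacity is determined by the DC/AC ratio.
Given: P_dc = 38.41 kW, DC/AC ratio = 1.13
P_ac = P_dc / ratio = 38.41 / 1.13
P_ac = 33.99 kW

33.99


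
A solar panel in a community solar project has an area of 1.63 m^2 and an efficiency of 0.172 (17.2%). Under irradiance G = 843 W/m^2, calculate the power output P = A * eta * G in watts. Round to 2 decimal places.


Use the solar power formula P = A * eta * G.
Given: A = 1.63 m^2, eta = 0.172, G = 843 W/m^2
P = 1.63 * 0.172 * 843
P = 236.34 W

236.34


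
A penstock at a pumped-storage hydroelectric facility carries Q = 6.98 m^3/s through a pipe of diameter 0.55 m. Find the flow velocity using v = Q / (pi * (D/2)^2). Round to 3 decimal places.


Compute pipe cross-sectional area:
  A = pi * (D/2)^2 = pi * (0.55/2)^2 = 0.2376 m^2
Calculate velocity:
  v = Q / A = 6.98 / 0.2376
  v = 29.379 m/s

29.379


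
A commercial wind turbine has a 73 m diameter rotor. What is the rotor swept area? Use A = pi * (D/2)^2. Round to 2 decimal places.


Compute the rotor radius:
  r = D / 2 = 73 / 2 = 36.5 m
Calculate swept area:
  A = pi * r^2 = pi * 36.5^2
  A = 4185.39 m^2

4185.39


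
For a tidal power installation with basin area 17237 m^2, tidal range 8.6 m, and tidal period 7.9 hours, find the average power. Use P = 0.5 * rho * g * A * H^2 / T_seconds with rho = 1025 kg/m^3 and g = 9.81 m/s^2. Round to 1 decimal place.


Convert period to seconds: T = 7.9 * 3600 = 28440.0 s
H^2 = 8.6^2 = 73.96
P = 0.5 * rho * g * A * H^2 / T
P = 0.5 * 1025 * 9.81 * 17237 * 73.96 / 28440.0
P = 225367.8 W

225367.8


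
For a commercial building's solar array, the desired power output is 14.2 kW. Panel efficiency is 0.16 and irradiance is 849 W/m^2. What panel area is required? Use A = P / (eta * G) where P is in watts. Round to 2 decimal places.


Convert target power to watts: P = 14.2 * 1000 = 14200.0 W
Compute denominator: eta * G = 0.16 * 849 = 135.84
Required area A = P / (eta * G) = 14200.0 / 135.84
A = 104.53 m^2

104.53


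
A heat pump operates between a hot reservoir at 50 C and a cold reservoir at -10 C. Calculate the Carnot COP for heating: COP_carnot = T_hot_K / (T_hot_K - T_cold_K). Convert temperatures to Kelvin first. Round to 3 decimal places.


Convert to Kelvin:
  T_hot = 50 + 273.15 = 323.15 K
  T_cold = -10 + 273.15 = 263.15 K
Apply Carnot COP formula:
  COP = T_hot_K / (T_hot_K - T_cold_K) = 323.15 / 60.0
  COP = 5.386

5.386


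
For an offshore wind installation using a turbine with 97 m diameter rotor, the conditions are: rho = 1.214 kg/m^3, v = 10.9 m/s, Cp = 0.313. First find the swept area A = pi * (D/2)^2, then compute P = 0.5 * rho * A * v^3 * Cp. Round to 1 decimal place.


Step 1 -- Compute swept area:
  A = pi * (D/2)^2 = pi * (97/2)^2 = 7389.81 m^2
Step 2 -- Apply wind power equation:
  P = 0.5 * rho * A * v^3 * Cp
  v^3 = 10.9^3 = 1295.029
  P = 0.5 * 1.214 * 7389.81 * 1295.029 * 0.313
  P = 1818217.7 W

1818217.7


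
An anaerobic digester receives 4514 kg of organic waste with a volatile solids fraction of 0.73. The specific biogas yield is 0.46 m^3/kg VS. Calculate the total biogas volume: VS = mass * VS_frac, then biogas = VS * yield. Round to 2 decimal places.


Compute volatile solids:
  VS = mass * VS_fraction = 4514 * 0.73 = 3295.22 kg
Calculate biogas volume:
  Biogas = VS * specific_yield = 3295.22 * 0.46
  Biogas = 1515.80 m^3

1515.80


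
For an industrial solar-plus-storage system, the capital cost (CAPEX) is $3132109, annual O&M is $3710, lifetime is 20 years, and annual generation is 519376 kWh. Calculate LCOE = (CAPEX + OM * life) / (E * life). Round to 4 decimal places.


Total cost = CAPEX + OM * lifetime = 3132109 + 3710 * 20 = 3132109 + 74200 = 3206309
Total generation = annual * lifetime = 519376 * 20 = 10387520 kWh
LCOE = 3206309 / 10387520
LCOE = 0.3087 $/kWh

0.3087


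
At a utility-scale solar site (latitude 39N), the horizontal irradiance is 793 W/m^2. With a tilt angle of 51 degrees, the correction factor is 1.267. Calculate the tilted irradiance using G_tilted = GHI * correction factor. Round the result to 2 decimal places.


Identify the given values:
  GHI = 793 W/m^2, tilt correction factor = 1.267
Apply the formula G_tilted = GHI * factor:
  G_tilted = 793 * 1.267
  G_tilted = 1004.73 W/m^2

1004.73


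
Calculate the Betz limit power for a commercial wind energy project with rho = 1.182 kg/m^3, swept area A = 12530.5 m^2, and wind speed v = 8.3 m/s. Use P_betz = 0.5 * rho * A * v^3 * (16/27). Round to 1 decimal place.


The Betz coefficient Cp_max = 16/27 = 0.5926
v^3 = 8.3^3 = 571.787
P_betz = 0.5 * rho * A * v^3 * Cp_max
P_betz = 0.5 * 1.182 * 12530.5 * 571.787 * 0.5926
P_betz = 2509264.1 W

2509264.1


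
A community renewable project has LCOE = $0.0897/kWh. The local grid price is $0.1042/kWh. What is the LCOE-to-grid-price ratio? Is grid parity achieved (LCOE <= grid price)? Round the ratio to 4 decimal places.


Compare LCOE to grid price:
  LCOE = $0.0897/kWh, Grid price = $0.1042/kWh
  Ratio = LCOE / grid_price = 0.0897 / 0.1042 = 0.8608
  Grid parity achieved (ratio <= 1)? yes

0.8608


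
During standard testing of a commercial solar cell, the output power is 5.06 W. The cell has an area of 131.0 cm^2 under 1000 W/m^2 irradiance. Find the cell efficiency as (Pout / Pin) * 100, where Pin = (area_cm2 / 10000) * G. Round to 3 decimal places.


First compute the input power:
  Pin = area_cm2 / 10000 * G = 131.0 / 10000 * 1000 = 13.1 W
Then compute efficiency:
  Efficiency = (Pout / Pin) * 100 = (5.06 / 13.1) * 100
  Efficiency = 38.626%

38.626


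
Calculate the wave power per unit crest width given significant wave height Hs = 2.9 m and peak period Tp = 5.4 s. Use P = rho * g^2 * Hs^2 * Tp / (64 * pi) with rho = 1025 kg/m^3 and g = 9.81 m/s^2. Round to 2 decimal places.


Apply wave power formula:
  g^2 = 9.81^2 = 96.2361
  Hs^2 = 2.9^2 = 8.41
  Numerator = rho * g^2 * Hs^2 * Tp = 1025 * 96.2361 * 8.41 * 5.4 = 4479727.9
  Denominator = 64 * pi = 201.0619
  P = 4479727.9 / 201.0619 = 22280.34 W/m

22280.34


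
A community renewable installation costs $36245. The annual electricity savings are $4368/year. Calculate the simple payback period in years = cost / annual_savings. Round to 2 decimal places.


Simple payback period = initial cost / annual savings
Payback = 36245 / 4368
Payback = 8.30 years

8.30


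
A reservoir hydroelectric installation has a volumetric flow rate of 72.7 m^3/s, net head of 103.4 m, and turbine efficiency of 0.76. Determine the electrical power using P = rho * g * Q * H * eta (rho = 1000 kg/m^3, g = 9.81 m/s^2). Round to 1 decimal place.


Apply the hydropower formula P = rho * g * Q * H * eta
rho * g = 1000 * 9.81 = 9810.0
P = 9810.0 * 72.7 * 103.4 * 0.76
P = 56045087.2 W

56045087.2


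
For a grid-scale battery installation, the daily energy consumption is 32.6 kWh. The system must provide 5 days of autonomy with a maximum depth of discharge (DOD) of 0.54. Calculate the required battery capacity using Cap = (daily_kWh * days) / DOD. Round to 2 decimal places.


Total energy needed = daily * days = 32.6 * 5 = 163.0 kWh
Account for depth of discharge:
  Cap = total_energy / DOD = 163.0 / 0.54
  Cap = 301.85 kWh

301.85


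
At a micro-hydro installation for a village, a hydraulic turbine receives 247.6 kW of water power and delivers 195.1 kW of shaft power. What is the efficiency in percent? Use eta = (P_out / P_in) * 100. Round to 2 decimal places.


Turbine efficiency = (output power / input power) * 100
eta = (195.1 / 247.6) * 100
eta = 78.80%

78.80


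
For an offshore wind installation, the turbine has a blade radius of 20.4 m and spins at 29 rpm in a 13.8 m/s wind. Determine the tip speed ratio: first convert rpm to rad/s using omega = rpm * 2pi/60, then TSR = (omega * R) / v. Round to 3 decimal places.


Convert rotational speed to rad/s:
  omega = 29 * 2 * pi / 60 = 3.0369 rad/s
Compute tip speed:
  v_tip = omega * R = 3.0369 * 20.4 = 61.952 m/s
Tip speed ratio:
  TSR = v_tip / v_wind = 61.952 / 13.8 = 4.489

4.489


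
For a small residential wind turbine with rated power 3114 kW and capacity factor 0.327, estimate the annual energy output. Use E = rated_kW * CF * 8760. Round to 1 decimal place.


Annual energy = rated_kW * capacity_factor * hours_per_year
Given: P_rated = 3114 kW, CF = 0.327, hours = 8760
E = 3114 * 0.327 * 8760
E = 8920115.3 kWh

8920115.3


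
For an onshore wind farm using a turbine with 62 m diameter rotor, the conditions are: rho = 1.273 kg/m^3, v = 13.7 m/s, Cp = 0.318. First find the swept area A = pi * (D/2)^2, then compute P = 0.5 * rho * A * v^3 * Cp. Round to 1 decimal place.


Step 1 -- Compute swept area:
  A = pi * (D/2)^2 = pi * (62/2)^2 = 3019.07 m^2
Step 2 -- Apply wind power equation:
  P = 0.5 * rho * A * v^3 * Cp
  v^3 = 13.7^3 = 2571.353
  P = 0.5 * 1.273 * 3019.07 * 2571.353 * 0.318
  P = 1571305.0 W

1571305.0


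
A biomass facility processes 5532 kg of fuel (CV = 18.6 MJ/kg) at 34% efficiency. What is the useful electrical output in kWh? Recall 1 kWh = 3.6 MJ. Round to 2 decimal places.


Total energy = mass * CV = 5532 * 18.6 = 102895.2 MJ
Useful energy = total * eta = 102895.2 * 0.34 = 34984.37 MJ
Convert to kWh: 34984.37 / 3.6
Useful energy = 9717.88 kWh

9717.88


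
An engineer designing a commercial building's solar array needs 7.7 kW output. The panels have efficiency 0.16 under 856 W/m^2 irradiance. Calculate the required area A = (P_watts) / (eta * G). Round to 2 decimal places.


Convert target power to watts: P = 7.7 * 1000 = 7700.0 W
Compute denominator: eta * G = 0.16 * 856 = 136.96
Required area A = P / (eta * G) = 7700.0 / 136.96
A = 56.22 m^2

56.22


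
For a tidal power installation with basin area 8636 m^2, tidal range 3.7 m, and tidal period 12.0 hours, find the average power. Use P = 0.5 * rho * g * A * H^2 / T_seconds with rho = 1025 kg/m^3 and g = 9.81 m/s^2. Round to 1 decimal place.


Convert period to seconds: T = 12.0 * 3600 = 43200.0 s
H^2 = 3.7^2 = 13.69
P = 0.5 * rho * g * A * H^2 / T
P = 0.5 * 1025 * 9.81 * 8636 * 13.69 / 43200.0
P = 13759.3 W

13759.3


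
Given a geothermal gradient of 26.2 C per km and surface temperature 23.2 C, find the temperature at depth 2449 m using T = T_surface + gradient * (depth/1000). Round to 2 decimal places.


Convert depth to km: 2449 / 1000 = 2.449 km
Temperature increase = gradient * depth_km = 26.2 * 2.449 = 64.16 C
Temperature at depth = T_surface + delta_T = 23.2 + 64.16
T = 87.36 C

87.36


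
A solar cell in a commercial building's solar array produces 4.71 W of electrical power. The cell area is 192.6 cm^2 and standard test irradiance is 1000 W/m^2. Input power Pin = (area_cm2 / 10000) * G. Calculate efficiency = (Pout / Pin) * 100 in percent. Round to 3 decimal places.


First compute the input power:
  Pin = area_cm2 / 10000 * G = 192.6 / 10000 * 1000 = 19.26 W
Then compute efficiency:
  Efficiency = (Pout / Pin) * 100 = (4.71 / 19.26) * 100
  Efficiency = 24.455%

24.455


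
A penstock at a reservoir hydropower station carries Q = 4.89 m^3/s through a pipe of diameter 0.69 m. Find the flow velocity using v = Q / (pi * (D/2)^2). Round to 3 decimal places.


Compute pipe cross-sectional area:
  A = pi * (D/2)^2 = pi * (0.69/2)^2 = 0.3739 m^2
Calculate velocity:
  v = Q / A = 4.89 / 0.3739
  v = 13.077 m/s

13.077


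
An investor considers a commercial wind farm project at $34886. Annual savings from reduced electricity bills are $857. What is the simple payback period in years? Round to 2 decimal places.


Simple payback period = initial cost / annual savings
Payback = 34886 / 857
Payback = 40.71 years

40.71


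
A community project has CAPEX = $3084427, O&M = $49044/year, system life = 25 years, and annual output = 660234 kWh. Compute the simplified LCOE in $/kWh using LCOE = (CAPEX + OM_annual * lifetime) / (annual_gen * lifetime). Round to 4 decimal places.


Total cost = CAPEX + OM * lifetime = 3084427 + 49044 * 25 = 3084427 + 1226100 = 4310527
Total generation = annual * lifetime = 660234 * 25 = 16505850 kWh
LCOE = 4310527 / 16505850
LCOE = 0.2612 $/kWh

0.2612


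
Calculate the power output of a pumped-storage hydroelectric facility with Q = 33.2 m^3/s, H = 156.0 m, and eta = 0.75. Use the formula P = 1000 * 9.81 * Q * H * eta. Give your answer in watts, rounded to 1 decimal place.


Apply the hydropower formula P = rho * g * Q * H * eta
rho * g = 1000 * 9.81 = 9810.0
P = 9810.0 * 33.2 * 156.0 * 0.75
P = 38105964.0 W

38105964.0


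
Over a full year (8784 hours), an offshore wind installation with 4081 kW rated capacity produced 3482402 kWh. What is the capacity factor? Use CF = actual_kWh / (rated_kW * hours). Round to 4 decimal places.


Capacity factor = actual output / maximum possible output
Maximum possible = rated * hours = 4081 * 8784 = 35847504 kWh
CF = 3482402 / 35847504
CF = 0.0971

0.0971


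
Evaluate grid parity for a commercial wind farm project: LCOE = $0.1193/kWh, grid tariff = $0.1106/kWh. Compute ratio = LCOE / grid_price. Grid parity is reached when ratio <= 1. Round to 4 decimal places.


Compare LCOE to grid price:
  LCOE = $0.1193/kWh, Grid price = $0.1106/kWh
  Ratio = LCOE / grid_price = 0.1193 / 0.1106 = 1.0787
  Grid parity achieved (ratio <= 1)? no

1.0787


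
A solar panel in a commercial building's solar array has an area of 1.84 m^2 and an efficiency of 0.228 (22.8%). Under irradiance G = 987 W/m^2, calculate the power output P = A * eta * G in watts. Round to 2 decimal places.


Use the solar power formula P = A * eta * G.
Given: A = 1.84 m^2, eta = 0.228, G = 987 W/m^2
P = 1.84 * 0.228 * 987
P = 414.07 W

414.07


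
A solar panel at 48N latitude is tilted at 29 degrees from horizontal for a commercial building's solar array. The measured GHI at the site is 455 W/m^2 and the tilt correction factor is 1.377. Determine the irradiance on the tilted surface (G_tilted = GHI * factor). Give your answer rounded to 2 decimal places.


Identify the given values:
  GHI = 455 W/m^2, tilt correction factor = 1.377
Apply the formula G_tilted = GHI * factor:
  G_tilted = 455 * 1.377
  G_tilted = 626.54 W/m^2

626.54


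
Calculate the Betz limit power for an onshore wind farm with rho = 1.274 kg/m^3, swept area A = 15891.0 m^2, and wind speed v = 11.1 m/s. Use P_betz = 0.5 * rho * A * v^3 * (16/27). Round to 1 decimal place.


The Betz coefficient Cp_max = 16/27 = 0.5926
v^3 = 11.1^3 = 1367.631
P_betz = 0.5 * rho * A * v^3 * Cp_max
P_betz = 0.5 * 1.274 * 15891.0 * 1367.631 * 0.5926
P_betz = 8203814.2 W

8203814.2


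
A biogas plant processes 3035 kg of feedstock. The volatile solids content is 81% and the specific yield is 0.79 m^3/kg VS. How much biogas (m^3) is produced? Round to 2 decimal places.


Compute volatile solids:
  VS = mass * VS_fraction = 3035 * 0.81 = 2458.35 kg
Calculate biogas volume:
  Biogas = VS * specific_yield = 2458.35 * 0.79
  Biogas = 1942.10 m^3

1942.10


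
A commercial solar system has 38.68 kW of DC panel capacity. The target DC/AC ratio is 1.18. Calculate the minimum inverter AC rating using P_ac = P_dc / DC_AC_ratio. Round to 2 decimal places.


The inverter AC capacity is determined by the DC/AC ratio.
Given: P_dc = 38.68 kW, DC/AC ratio = 1.18
P_ac = P_dc / ratio = 38.68 / 1.18
P_ac = 32.78 kW

32.78


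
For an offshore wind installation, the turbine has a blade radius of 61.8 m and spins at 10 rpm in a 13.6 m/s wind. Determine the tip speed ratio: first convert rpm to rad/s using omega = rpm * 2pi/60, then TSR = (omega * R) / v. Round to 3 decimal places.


Convert rotational speed to rad/s:
  omega = 10 * 2 * pi / 60 = 1.0472 rad/s
Compute tip speed:
  v_tip = omega * R = 1.0472 * 61.8 = 64.717 m/s
Tip speed ratio:
  TSR = v_tip / v_wind = 64.717 / 13.6 = 4.759

4.759


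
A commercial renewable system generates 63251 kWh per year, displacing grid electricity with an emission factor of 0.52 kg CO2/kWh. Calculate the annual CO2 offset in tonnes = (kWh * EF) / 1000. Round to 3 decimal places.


CO2 offset in kg = generation * emission_factor
CO2 offset = 63251 * 0.52 = 32890.52 kg
Convert to tonnes:
  CO2 offset = 32890.52 / 1000 = 32.891 tonnes

32.891


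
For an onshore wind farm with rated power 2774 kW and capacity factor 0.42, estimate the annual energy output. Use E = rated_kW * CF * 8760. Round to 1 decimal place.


Annual energy = rated_kW * capacity_factor * hours_per_year
Given: P_rated = 2774 kW, CF = 0.42, hours = 8760
E = 2774 * 0.42 * 8760
E = 10206100.8 kWh

10206100.8


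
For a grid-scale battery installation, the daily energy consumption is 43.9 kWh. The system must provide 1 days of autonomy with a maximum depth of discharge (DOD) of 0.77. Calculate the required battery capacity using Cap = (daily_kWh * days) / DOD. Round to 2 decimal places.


Total energy needed = daily * days = 43.9 * 1 = 43.9 kWh
Account for depth of discharge:
  Cap = total_energy / DOD = 43.9 / 0.77
  Cap = 57.01 kWh

57.01


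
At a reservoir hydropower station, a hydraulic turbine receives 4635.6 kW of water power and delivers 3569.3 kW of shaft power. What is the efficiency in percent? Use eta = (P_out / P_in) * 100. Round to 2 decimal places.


Turbine efficiency = (output power / input power) * 100
eta = (3569.3 / 4635.6) * 100
eta = 77.00%

77.00


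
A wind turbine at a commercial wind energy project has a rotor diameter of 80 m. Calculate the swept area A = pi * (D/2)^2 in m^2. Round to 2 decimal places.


Compute the rotor radius:
  r = D / 2 = 80 / 2 = 40.0 m
Calculate swept area:
  A = pi * r^2 = pi * 40.0^2
  A = 5026.55 m^2

5026.55


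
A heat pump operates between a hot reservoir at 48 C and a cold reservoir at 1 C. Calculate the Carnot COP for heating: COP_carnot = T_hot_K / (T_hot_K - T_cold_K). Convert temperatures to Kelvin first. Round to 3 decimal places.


Convert to Kelvin:
  T_hot = 48 + 273.15 = 321.15 K
  T_cold = 1 + 273.15 = 274.15 K
Apply Carnot COP formula:
  COP = T_hot_K / (T_hot_K - T_cold_K) = 321.15 / 47.0
  COP = 6.833

6.833


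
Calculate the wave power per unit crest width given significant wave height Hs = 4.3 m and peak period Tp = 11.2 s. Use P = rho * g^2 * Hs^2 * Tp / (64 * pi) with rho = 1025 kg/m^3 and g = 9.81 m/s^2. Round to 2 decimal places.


Apply wave power formula:
  g^2 = 9.81^2 = 96.2361
  Hs^2 = 4.3^2 = 18.49
  Numerator = rho * g^2 * Hs^2 * Tp = 1025 * 96.2361 * 18.49 * 11.2 = 20427575.01
  Denominator = 64 * pi = 201.0619
  P = 20427575.01 / 201.0619 = 101598.42 W/m

101598.42


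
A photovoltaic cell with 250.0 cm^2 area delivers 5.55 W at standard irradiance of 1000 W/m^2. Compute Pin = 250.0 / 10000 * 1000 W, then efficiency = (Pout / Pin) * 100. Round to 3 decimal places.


First compute the input power:
  Pin = area_cm2 / 10000 * G = 250.0 / 10000 * 1000 = 25.0 W
Then compute efficiency:
  Efficiency = (Pout / Pin) * 100 = (5.55 / 25.0) * 100
  Efficiency = 22.200%

22.200


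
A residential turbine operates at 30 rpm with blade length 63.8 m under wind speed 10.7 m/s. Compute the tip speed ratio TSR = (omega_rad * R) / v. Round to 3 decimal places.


Convert rotational speed to rad/s:
  omega = 30 * 2 * pi / 60 = 3.1416 rad/s
Compute tip speed:
  v_tip = omega * R = 3.1416 * 63.8 = 200.434 m/s
Tip speed ratio:
  TSR = v_tip / v_wind = 200.434 / 10.7 = 18.732

18.732


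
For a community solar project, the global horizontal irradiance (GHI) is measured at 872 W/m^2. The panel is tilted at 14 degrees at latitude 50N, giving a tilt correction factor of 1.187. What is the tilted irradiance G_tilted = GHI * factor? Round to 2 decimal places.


Identify the given values:
  GHI = 872 W/m^2, tilt correction factor = 1.187
Apply the formula G_tilted = GHI * factor:
  G_tilted = 872 * 1.187
  G_tilted = 1035.06 W/m^2

1035.06


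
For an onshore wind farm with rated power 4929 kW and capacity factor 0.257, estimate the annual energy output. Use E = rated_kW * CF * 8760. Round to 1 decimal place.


Annual energy = rated_kW * capacity_factor * hours_per_year
Given: P_rated = 4929 kW, CF = 0.257, hours = 8760
E = 4929 * 0.257 * 8760
E = 11096756.3 kWh

11096756.3


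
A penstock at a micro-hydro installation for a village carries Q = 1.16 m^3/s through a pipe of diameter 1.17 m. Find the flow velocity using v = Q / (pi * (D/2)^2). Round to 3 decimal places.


Compute pipe cross-sectional area:
  A = pi * (D/2)^2 = pi * (1.17/2)^2 = 1.0751 m^2
Calculate velocity:
  v = Q / A = 1.16 / 1.0751
  v = 1.079 m/s

1.079


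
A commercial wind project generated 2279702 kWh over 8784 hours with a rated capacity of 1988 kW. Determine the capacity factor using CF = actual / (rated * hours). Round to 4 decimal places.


Capacity factor = actual output / maximum possible output
Maximum possible = rated * hours = 1988 * 8784 = 17462592 kWh
CF = 2279702 / 17462592
CF = 0.1305

0.1305


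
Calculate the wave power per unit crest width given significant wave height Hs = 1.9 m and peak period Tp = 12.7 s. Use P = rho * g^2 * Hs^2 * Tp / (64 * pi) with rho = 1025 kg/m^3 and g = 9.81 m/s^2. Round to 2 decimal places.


Apply wave power formula:
  g^2 = 9.81^2 = 96.2361
  Hs^2 = 1.9^2 = 3.61
  Numerator = rho * g^2 * Hs^2 * Tp = 1025 * 96.2361 * 3.61 * 12.7 = 4522439.89
  Denominator = 64 * pi = 201.0619
  P = 4522439.89 / 201.0619 = 22492.77 W/m

22492.77


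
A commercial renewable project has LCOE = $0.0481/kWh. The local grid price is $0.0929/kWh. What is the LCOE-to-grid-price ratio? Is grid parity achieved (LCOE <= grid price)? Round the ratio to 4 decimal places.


Compare LCOE to grid price:
  LCOE = $0.0481/kWh, Grid price = $0.0929/kWh
  Ratio = LCOE / grid_price = 0.0481 / 0.0929 = 0.5178
  Grid parity achieved (ratio <= 1)? yes

0.5178


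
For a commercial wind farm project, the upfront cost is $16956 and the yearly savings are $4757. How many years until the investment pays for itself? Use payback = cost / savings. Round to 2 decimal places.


Simple payback period = initial cost / annual savings
Payback = 16956 / 4757
Payback = 3.56 years

3.56


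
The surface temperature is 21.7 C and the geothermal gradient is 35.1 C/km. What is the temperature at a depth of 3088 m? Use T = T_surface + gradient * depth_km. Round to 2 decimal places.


Convert depth to km: 3088 / 1000 = 3.088 km
Temperature increase = gradient * depth_km = 35.1 * 3.088 = 108.39 C
Temperature at depth = T_surface + delta_T = 21.7 + 108.39
T = 130.09 C

130.09


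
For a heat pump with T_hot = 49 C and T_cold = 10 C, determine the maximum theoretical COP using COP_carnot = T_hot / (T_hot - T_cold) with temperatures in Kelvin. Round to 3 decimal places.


Convert to Kelvin:
  T_hot = 49 + 273.15 = 322.15 K
  T_cold = 10 + 273.15 = 283.15 K
Apply Carnot COP formula:
  COP = T_hot_K / (T_hot_K - T_cold_K) = 322.15 / 39.0
  COP = 8.260

8.260


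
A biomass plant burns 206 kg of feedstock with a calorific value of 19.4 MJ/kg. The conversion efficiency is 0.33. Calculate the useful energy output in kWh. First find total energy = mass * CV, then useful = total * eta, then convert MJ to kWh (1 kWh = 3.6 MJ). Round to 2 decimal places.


Total energy = mass * CV = 206 * 19.4 = 3996.4 MJ
Useful energy = total * eta = 3996.4 * 0.33 = 1318.81 MJ
Convert to kWh: 1318.81 / 3.6
Useful energy = 366.34 kWh

366.34


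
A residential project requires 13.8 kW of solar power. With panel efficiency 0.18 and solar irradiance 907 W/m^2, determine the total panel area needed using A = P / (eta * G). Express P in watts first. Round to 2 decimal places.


Convert target power to watts: P = 13.8 * 1000 = 13800.0 W
Compute denominator: eta * G = 0.18 * 907 = 163.26
Required area A = P / (eta * G) = 13800.0 / 163.26
A = 84.53 m^2

84.53


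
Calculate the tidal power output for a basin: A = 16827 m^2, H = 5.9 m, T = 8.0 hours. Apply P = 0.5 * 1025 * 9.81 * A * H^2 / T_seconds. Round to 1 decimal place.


Convert period to seconds: T = 8.0 * 3600 = 28800.0 s
H^2 = 5.9^2 = 34.81
P = 0.5 * rho * g * A * H^2 / T
P = 0.5 * 1025 * 9.81 * 16827 * 34.81 / 28800.0
P = 102254.2 W

102254.2


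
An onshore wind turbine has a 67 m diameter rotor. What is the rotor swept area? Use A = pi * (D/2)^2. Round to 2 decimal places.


Compute the rotor radius:
  r = D / 2 = 67 / 2 = 33.5 m
Calculate swept area:
  A = pi * r^2 = pi * 33.5^2
  A = 3525.65 m^2

3525.65


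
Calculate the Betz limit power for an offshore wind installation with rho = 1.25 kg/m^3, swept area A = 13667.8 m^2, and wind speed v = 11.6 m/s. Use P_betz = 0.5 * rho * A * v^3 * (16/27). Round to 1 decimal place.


The Betz coefficient Cp_max = 16/27 = 0.5926
v^3 = 11.6^3 = 1560.896
P_betz = 0.5 * rho * A * v^3 * Cp_max
P_betz = 0.5 * 1.25 * 13667.8 * 1560.896 * 0.5926
P_betz = 7901486.8 W

7901486.8


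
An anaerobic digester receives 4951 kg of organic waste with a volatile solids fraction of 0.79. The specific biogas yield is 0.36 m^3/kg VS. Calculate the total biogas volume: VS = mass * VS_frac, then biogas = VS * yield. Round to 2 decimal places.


Compute volatile solids:
  VS = mass * VS_fraction = 4951 * 0.79 = 3911.29 kg
Calculate biogas volume:
  Biogas = VS * specific_yield = 3911.29 * 0.36
  Biogas = 1408.06 m^3

1408.06


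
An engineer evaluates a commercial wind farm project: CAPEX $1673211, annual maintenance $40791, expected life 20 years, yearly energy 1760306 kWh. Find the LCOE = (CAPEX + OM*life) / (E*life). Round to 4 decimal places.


Total cost = CAPEX + OM * lifetime = 1673211 + 40791 * 20 = 1673211 + 815820 = 2489031
Total generation = annual * lifetime = 1760306 * 20 = 35206120 kWh
LCOE = 2489031 / 35206120
LCOE = 0.0707 $/kWh

0.0707


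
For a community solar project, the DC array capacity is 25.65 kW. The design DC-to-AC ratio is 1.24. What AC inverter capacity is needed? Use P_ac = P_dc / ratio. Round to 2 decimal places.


The inverter AC capacity is determined by the DC/AC ratio.
Given: P_dc = 25.65 kW, DC/AC ratio = 1.24
P_ac = P_dc / ratio = 25.65 / 1.24
P_ac = 20.69 kW

20.69


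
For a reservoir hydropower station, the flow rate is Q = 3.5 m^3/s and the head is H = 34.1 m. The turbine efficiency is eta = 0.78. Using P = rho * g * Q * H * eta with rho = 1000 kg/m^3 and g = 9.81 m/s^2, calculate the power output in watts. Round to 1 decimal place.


Apply the hydropower formula P = rho * g * Q * H * eta
rho * g = 1000 * 9.81 = 9810.0
P = 9810.0 * 3.5 * 34.1 * 0.78
P = 913242.3 W

913242.3
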